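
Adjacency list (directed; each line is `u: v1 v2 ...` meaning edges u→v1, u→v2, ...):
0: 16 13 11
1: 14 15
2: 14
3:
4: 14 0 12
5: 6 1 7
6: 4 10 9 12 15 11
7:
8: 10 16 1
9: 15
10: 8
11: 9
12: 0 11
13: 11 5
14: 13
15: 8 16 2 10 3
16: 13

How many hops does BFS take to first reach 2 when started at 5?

3

Level 0: 5
Level 1: 1, 6, 7
Level 2: 4, 9, 10, 11, 12, 14, 15
Level 3: 0, 2, 3, 8, 13, 16
2 first appears at level 3.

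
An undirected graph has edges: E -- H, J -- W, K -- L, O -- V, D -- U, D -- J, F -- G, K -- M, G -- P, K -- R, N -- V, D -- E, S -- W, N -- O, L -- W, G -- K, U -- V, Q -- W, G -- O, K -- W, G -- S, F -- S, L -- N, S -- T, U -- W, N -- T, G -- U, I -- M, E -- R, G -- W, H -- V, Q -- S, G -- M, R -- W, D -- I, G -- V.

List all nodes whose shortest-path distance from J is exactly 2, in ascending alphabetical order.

E, G, I, K, L, Q, R, S, U

Level 0: J
Level 1: D, W
Level 2: E, G, I, K, L, Q, R, S, U
Level 3: F, H, M, N, O, P, T, V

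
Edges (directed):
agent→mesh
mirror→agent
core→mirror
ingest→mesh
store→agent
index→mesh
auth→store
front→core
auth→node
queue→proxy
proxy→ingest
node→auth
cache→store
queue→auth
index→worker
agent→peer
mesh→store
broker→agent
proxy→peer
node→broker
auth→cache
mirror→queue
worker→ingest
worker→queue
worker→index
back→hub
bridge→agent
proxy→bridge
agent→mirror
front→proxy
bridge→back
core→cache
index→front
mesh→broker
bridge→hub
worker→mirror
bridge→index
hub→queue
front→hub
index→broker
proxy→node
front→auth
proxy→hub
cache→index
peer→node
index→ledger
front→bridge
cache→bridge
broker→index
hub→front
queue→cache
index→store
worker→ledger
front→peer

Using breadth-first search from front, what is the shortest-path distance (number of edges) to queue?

Level 0: front
Level 1: auth, bridge, core, hub, peer, proxy
Level 2: agent, back, cache, index, ingest, mirror, node, queue, store
Level 3: broker, ledger, mesh, worker
queue first appears at level 2.

2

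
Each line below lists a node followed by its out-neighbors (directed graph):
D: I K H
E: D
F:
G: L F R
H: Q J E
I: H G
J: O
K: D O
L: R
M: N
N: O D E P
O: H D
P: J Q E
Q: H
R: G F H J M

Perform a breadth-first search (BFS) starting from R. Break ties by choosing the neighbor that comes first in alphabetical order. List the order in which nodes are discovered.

Visit R; enqueue F, G, H, J, M → queue [F, G, H, J, M]
Visit F → queue [G, H, J, M]
Visit G; enqueue L → queue [H, J, M, L]
Visit H; enqueue E, Q → queue [J, M, L, E, Q]
Visit J; enqueue O → queue [M, L, E, Q, O]
Visit M; enqueue N → queue [L, E, Q, O, N]
Visit L → queue [E, Q, O, N]
Visit E; enqueue D → queue [Q, O, N, D]
Visit Q → queue [O, N, D]
Visit O → queue [N, D]
Visit N; enqueue P → queue [D, P]
Visit D; enqueue I, K → queue [P, I, K]
Visit P → queue [I, K]
Visit I → queue [K]
Visit K → queue []

R -> F -> G -> H -> J -> M -> L -> E -> Q -> O -> N -> D -> P -> I -> K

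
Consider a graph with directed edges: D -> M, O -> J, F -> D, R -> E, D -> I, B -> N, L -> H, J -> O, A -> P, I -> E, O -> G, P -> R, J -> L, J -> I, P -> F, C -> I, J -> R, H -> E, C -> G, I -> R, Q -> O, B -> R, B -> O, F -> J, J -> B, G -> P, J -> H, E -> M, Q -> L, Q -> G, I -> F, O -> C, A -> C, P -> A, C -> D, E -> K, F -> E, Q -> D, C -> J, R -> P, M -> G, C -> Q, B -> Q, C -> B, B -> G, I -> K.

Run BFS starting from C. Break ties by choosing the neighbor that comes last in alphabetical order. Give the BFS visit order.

Visit C; enqueue Q, J, I, G, D, B → queue [Q, J, I, G, D, B]
Visit Q; enqueue O, L → queue [J, I, G, D, B, O, L]
Visit J; enqueue R, H → queue [I, G, D, B, O, L, R, H]
Visit I; enqueue K, F, E → queue [G, D, B, O, L, R, H, K, F, E]
Visit G; enqueue P → queue [D, B, O, L, R, H, K, F, E, P]
Visit D; enqueue M → queue [B, O, L, R, H, K, F, E, P, M]
Visit B; enqueue N → queue [O, L, R, H, K, F, E, P, M, N]
Visit O → queue [L, R, H, K, F, E, P, M, N]
Visit L → queue [R, H, K, F, E, P, M, N]
Visit R → queue [H, K, F, E, P, M, N]
Visit H → queue [K, F, E, P, M, N]
Visit K → queue [F, E, P, M, N]
Visit F → queue [E, P, M, N]
Visit E → queue [P, M, N]
Visit P; enqueue A → queue [M, N, A]
Visit M → queue [N, A]
Visit N → queue [A]
Visit A → queue []

C -> Q -> J -> I -> G -> D -> B -> O -> L -> R -> H -> K -> F -> E -> P -> M -> N -> A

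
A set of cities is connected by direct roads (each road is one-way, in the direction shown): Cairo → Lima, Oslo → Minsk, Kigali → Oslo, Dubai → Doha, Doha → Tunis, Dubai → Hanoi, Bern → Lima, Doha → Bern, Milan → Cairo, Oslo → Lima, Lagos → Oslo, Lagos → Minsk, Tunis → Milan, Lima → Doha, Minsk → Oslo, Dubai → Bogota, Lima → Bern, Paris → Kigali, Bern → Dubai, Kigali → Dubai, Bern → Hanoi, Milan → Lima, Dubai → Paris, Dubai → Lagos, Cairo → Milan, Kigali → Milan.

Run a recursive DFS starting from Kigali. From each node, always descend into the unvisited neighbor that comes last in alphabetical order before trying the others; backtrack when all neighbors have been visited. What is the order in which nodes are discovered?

Kigali → Oslo → Minsk → Lima → Doha → Tunis → Milan → Cairo → Bern → Hanoi → Dubai → Paris → Lagos → Bogota

Visit Kigali
Kigali → Oslo
Oslo → Minsk
Oslo → Lima
Lima → Doha
Doha → Tunis
Tunis → Milan
Milan → Cairo
Doha → Bern
Bern → Hanoi
Bern → Dubai
Dubai → Paris
Dubai → Lagos
Dubai → Bogota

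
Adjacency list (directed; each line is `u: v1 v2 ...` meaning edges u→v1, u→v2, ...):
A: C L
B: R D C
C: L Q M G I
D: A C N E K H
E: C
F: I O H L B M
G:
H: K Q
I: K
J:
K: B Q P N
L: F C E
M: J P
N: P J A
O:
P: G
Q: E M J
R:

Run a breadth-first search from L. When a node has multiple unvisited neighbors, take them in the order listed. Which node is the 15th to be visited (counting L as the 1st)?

Visit L; enqueue F, C, E → queue [F, C, E]
Visit F; enqueue I, O, H, B, M → queue [C, E, I, O, H, B, M]
Visit C; enqueue Q, G → queue [E, I, O, H, B, M, Q, G]
Visit E → queue [I, O, H, B, M, Q, G]
Visit I; enqueue K → queue [O, H, B, M, Q, G, K]
Visit O → queue [H, B, M, Q, G, K]
Visit H → queue [B, M, Q, G, K]
Visit B; enqueue R, D → queue [M, Q, G, K, R, D]
Visit M; enqueue J, P → queue [Q, G, K, R, D, J, P]
Visit Q → queue [G, K, R, D, J, P]
Visit G → queue [K, R, D, J, P]
Visit K; enqueue N → queue [R, D, J, P, N]
Visit R → queue [D, J, P, N]
Visit D; enqueue A → queue [J, P, N, A]
Visit J → queue [P, N, A]
Visit P → queue [N, A]
Visit N → queue [A]
Visit A → queue []

Visit order: L, F, C, E, I, O, H, B, M, Q, G, K, R, D, J, P, N, A

J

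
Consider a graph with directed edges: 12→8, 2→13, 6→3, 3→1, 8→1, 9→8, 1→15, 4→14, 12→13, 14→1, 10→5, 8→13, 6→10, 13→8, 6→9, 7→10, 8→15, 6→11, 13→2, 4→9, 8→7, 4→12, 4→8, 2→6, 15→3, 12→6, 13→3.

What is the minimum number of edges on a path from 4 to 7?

Level 0: 4
Level 1: 8, 9, 12, 14
Level 2: 1, 6, 7, 13, 15
Level 3: 2, 3, 10, 11
Level 4: 5
7 first appears at level 2.

2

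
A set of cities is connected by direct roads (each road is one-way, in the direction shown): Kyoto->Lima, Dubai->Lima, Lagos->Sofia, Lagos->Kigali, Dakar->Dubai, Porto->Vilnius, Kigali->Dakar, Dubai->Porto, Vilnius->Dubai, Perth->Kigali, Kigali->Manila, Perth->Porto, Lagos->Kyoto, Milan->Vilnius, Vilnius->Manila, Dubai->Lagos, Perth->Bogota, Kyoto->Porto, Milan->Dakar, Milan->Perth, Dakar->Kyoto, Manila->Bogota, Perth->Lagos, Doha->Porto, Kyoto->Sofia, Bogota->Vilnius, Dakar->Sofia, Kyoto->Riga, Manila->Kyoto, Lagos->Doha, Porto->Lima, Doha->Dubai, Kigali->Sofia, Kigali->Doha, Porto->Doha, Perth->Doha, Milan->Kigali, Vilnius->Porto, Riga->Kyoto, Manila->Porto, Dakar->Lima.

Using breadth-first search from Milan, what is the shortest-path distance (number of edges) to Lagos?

Level 0: Milan
Level 1: Dakar, Kigali, Perth, Vilnius
Level 2: Bogota, Doha, Dubai, Kyoto, Lagos, Lima, Manila, Porto, Sofia
Level 3: Riga
Lagos first appears at level 2.

2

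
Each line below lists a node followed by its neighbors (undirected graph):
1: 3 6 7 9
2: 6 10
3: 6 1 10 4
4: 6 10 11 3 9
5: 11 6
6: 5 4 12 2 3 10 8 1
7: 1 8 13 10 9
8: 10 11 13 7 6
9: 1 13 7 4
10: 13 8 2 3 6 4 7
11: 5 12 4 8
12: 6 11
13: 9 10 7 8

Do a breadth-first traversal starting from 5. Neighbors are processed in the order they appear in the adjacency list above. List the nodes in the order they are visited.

Visit 5; enqueue 11, 6 → queue [11, 6]
Visit 11; enqueue 12, 4, 8 → queue [6, 12, 4, 8]
Visit 6; enqueue 2, 3, 10, 1 → queue [12, 4, 8, 2, 3, 10, 1]
Visit 12 → queue [4, 8, 2, 3, 10, 1]
Visit 4; enqueue 9 → queue [8, 2, 3, 10, 1, 9]
Visit 8; enqueue 13, 7 → queue [2, 3, 10, 1, 9, 13, 7]
Visit 2 → queue [3, 10, 1, 9, 13, 7]
Visit 3 → queue [10, 1, 9, 13, 7]
Visit 10 → queue [1, 9, 13, 7]
Visit 1 → queue [9, 13, 7]
Visit 9 → queue [13, 7]
Visit 13 → queue [7]
Visit 7 → queue []

5, 11, 6, 12, 4, 8, 2, 3, 10, 1, 9, 13, 7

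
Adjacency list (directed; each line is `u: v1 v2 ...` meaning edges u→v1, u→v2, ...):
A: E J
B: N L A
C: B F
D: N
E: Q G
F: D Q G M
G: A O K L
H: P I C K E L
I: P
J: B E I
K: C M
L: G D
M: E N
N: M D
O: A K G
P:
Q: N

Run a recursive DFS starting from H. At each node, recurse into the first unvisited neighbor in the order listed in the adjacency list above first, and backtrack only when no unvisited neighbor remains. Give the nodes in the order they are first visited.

H -> P -> I -> C -> B -> N -> M -> E -> Q -> G -> A -> J -> O -> K -> L -> D -> F

Visit H
H → P
H → I
H → C
C → B
B → N
N → M
M → E
E → Q
E → G
G → A
A → J
G → O
O → K
G → L
L → D
C → F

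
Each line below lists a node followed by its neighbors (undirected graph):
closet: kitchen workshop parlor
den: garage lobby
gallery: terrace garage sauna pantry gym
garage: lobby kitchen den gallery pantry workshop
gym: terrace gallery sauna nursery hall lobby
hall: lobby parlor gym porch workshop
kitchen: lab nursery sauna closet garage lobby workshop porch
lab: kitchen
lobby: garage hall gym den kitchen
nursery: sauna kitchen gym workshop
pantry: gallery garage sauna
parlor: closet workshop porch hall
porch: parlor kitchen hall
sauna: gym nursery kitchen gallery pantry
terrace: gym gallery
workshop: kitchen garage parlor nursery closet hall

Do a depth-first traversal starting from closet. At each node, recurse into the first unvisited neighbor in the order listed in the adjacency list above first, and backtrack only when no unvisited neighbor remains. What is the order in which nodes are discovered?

Visit closet
closet → kitchen
kitchen → lab
kitchen → nursery
nursery → sauna
sauna → gym
gym → terrace
terrace → gallery
gallery → garage
garage → lobby
lobby → hall
hall → parlor
parlor → workshop
parlor → porch
lobby → den
garage → pantry

closet kitchen lab nursery sauna gym terrace gallery garage lobby hall parlor workshop porch den pantry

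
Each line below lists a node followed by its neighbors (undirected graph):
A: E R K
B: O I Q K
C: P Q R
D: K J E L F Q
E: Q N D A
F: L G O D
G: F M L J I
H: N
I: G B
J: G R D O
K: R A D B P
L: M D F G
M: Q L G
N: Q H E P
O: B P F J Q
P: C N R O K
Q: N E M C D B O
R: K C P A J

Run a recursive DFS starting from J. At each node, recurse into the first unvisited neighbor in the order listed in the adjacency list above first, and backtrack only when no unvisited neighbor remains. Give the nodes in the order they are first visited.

Visit J
J → G
G → F
F → L
L → M
M → Q
Q → N
N → H
N → E
E → D
D → K
K → R
R → C
C → P
P → O
O → B
B → I
R → A

J → G → F → L → M → Q → N → H → E → D → K → R → C → P → O → B → I → A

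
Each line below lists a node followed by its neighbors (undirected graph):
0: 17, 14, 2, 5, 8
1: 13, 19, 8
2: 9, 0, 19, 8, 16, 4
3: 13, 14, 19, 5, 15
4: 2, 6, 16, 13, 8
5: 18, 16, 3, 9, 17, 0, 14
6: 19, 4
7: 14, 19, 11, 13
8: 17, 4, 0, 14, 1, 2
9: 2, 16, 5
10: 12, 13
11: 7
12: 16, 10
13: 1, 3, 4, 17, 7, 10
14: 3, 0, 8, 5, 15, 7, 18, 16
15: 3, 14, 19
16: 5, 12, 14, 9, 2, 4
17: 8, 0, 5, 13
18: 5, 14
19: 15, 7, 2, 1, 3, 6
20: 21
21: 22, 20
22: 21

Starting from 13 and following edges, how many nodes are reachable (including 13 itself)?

20

BFS from 13 visits: 13, 1, 3, 4, 17, 7, 10, 19, 8, 14, 5, 15, 2, 6, 16, 0, 11, 12, 18, 9
Reachable nodes: 20 of 23 total.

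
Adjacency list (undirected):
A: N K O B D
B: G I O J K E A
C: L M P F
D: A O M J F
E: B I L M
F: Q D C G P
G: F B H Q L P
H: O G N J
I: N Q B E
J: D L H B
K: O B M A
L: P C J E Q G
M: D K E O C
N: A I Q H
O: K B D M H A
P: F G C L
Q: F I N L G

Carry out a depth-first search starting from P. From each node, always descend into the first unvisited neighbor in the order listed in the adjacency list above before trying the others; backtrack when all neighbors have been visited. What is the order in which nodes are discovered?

Visit P
P → F
F → Q
Q → I
I → N
N → A
A → K
K → O
O → B
B → G
G → H
H → J
J → D
D → M
M → E
E → L
L → C

P, F, Q, I, N, A, K, O, B, G, H, J, D, M, E, L, C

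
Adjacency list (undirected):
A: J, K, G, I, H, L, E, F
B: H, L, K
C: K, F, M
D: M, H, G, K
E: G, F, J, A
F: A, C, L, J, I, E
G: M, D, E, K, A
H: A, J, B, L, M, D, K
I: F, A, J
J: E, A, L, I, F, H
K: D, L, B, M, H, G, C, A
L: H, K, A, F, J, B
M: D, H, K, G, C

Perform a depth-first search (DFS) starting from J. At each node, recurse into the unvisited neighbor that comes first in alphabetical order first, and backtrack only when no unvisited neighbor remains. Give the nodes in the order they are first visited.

J -> A -> E -> F -> C -> K -> B -> H -> D -> G -> M -> L -> I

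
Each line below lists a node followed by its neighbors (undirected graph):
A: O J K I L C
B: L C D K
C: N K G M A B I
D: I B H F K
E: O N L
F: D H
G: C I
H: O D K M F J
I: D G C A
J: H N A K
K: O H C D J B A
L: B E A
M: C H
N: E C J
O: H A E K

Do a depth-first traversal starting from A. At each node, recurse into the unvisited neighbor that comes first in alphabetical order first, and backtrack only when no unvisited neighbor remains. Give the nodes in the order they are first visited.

Visit A
A → C
C → B
B → D
D → F
F → H
H → J
J → K
K → O
O → E
E → L
E → N
H → M
D → I
I → G

A, C, B, D, F, H, J, K, O, E, L, N, M, I, G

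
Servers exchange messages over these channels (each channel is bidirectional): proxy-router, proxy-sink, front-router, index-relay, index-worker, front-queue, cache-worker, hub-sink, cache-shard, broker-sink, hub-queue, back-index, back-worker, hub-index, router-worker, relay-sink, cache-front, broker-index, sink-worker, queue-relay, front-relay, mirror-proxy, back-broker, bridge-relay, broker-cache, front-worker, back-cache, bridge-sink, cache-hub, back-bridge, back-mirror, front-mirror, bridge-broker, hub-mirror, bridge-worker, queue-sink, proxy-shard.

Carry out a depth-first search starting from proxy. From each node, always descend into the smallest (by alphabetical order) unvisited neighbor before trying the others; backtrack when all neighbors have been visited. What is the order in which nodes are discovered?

proxy, mirror, back, bridge, broker, cache, front, queue, hub, index, relay, sink, worker, router, shard

Visit proxy
proxy → mirror
mirror → back
back → bridge
bridge → broker
broker → cache
cache → front
front → queue
queue → hub
hub → index
index → relay
relay → sink
sink → worker
worker → router
cache → shard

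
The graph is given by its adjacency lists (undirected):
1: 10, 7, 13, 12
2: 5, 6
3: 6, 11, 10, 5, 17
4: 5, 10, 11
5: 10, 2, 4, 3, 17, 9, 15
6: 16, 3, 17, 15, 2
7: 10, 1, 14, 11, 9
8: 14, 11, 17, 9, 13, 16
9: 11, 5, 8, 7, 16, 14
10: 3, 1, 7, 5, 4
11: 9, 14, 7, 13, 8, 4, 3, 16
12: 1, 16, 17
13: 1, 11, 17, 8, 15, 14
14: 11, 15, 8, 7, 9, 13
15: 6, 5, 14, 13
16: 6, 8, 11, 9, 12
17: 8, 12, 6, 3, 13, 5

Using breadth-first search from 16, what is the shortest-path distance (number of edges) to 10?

Level 0: 16
Level 1: 6, 8, 9, 11, 12
Level 2: 1, 2, 3, 4, 5, 7, 13, 14, 15, 17
Level 3: 10
10 first appears at level 3.

3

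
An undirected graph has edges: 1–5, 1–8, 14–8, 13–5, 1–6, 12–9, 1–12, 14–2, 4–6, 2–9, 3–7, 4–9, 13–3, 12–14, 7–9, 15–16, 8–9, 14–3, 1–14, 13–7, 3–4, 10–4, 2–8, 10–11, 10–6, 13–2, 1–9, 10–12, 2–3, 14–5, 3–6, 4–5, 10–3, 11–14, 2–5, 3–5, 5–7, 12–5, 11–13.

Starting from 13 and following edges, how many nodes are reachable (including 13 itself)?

BFS from 13 visits: 13, 2, 3, 5, 7, 11, 8, 9, 14, 4, 6, 10, 1, 12
Reachable nodes: 14 of 16 total.

14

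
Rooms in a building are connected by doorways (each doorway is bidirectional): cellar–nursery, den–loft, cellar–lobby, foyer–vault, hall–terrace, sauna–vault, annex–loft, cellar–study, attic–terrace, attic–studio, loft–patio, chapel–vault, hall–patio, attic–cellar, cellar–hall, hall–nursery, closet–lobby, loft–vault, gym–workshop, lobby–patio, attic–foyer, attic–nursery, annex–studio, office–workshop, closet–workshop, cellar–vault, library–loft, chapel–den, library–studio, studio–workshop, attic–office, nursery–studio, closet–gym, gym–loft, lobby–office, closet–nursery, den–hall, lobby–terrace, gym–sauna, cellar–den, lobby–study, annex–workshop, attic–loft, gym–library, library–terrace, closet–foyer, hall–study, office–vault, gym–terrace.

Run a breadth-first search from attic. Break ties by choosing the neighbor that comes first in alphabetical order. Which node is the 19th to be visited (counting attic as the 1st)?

workshop

Visit attic; enqueue cellar, foyer, loft, nursery, office, studio, terrace → queue [cellar, foyer, loft, nursery, office, studio, terrace]
Visit cellar; enqueue den, hall, lobby, study, vault → queue [foyer, loft, nursery, office, studio, terrace, den, hall, lobby, study, vault]
Visit foyer; enqueue closet → queue [loft, nursery, office, studio, terrace, den, hall, lobby, study, vault, closet]
Visit loft; enqueue annex, gym, library, patio → queue [nursery, office, studio, terrace, den, hall, lobby, study, vault, closet, annex, gym, library, patio]
Visit nursery → queue [office, studio, terrace, den, hall, lobby, study, vault, closet, annex, gym, library, patio]
Visit office; enqueue workshop → queue [studio, terrace, den, hall, lobby, study, vault, closet, annex, gym, library, patio, workshop]
Visit studio → queue [terrace, den, hall, lobby, study, vault, closet, annex, gym, library, patio, workshop]
Visit terrace → queue [den, hall, lobby, study, vault, closet, annex, gym, library, patio, workshop]
Visit den; enqueue chapel → queue [hall, lobby, study, vault, closet, annex, gym, library, patio, workshop, chapel]
Visit hall → queue [lobby, study, vault, closet, annex, gym, library, patio, workshop, chapel]
Visit lobby → queue [study, vault, closet, annex, gym, library, patio, workshop, chapel]
Visit study → queue [vault, closet, annex, gym, library, patio, workshop, chapel]
Visit vault; enqueue sauna → queue [closet, annex, gym, library, patio, workshop, chapel, sauna]
Visit closet → queue [annex, gym, library, patio, workshop, chapel, sauna]
Visit annex → queue [gym, library, patio, workshop, chapel, sauna]
Visit gym → queue [library, patio, workshop, chapel, sauna]
Visit library → queue [patio, workshop, chapel, sauna]
Visit patio → queue [workshop, chapel, sauna]
Visit workshop → queue [chapel, sauna]
Visit chapel → queue [sauna]
Visit sauna → queue []

Visit order: attic, cellar, foyer, loft, nursery, office, studio, terrace, den, hall, lobby, study, vault, closet, annex, gym, library, patio, workshop, chapel, sauna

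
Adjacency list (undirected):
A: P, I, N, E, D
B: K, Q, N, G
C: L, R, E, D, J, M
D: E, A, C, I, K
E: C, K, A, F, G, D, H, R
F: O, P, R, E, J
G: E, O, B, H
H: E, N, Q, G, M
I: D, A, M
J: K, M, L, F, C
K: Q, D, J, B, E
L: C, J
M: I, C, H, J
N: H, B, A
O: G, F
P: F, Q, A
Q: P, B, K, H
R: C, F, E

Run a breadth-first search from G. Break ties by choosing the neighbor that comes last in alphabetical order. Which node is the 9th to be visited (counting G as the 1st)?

Visit G; enqueue O, H, E, B → queue [O, H, E, B]
Visit O; enqueue F → queue [H, E, B, F]
Visit H; enqueue Q, N, M → queue [E, B, F, Q, N, M]
Visit E; enqueue R, K, D, C, A → queue [B, F, Q, N, M, R, K, D, C, A]
Visit B → queue [F, Q, N, M, R, K, D, C, A]
Visit F; enqueue P, J → queue [Q, N, M, R, K, D, C, A, P, J]
Visit Q → queue [N, M, R, K, D, C, A, P, J]
Visit N → queue [M, R, K, D, C, A, P, J]
Visit M; enqueue I → queue [R, K, D, C, A, P, J, I]
Visit R → queue [K, D, C, A, P, J, I]
Visit K → queue [D, C, A, P, J, I]
Visit D → queue [C, A, P, J, I]
Visit C; enqueue L → queue [A, P, J, I, L]
Visit A → queue [P, J, I, L]
Visit P → queue [J, I, L]
Visit J → queue [I, L]
Visit I → queue [L]
Visit L → queue []

Visit order: G, O, H, E, B, F, Q, N, M, R, K, D, C, A, P, J, I, L

M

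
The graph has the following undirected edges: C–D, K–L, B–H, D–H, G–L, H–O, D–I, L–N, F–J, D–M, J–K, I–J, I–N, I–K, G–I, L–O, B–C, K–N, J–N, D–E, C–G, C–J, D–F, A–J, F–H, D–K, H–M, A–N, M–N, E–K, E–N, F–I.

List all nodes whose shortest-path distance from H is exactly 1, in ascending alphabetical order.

Level 0: H
Level 1: B, D, F, M, O
Level 2: C, E, I, J, K, L, N
Level 3: A, G

B, D, F, M, O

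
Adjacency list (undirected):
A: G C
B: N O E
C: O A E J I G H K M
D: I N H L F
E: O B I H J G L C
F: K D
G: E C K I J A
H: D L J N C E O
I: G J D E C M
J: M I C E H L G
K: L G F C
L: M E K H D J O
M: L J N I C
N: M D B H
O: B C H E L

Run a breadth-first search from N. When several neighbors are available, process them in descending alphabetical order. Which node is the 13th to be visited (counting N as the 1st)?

K

Visit N; enqueue M, H, D, B → queue [M, H, D, B]
Visit M; enqueue L, J, I, C → queue [H, D, B, L, J, I, C]
Visit H; enqueue O, E → queue [D, B, L, J, I, C, O, E]
Visit D; enqueue F → queue [B, L, J, I, C, O, E, F]
Visit B → queue [L, J, I, C, O, E, F]
Visit L; enqueue K → queue [J, I, C, O, E, F, K]
Visit J; enqueue G → queue [I, C, O, E, F, K, G]
Visit I → queue [C, O, E, F, K, G]
Visit C; enqueue A → queue [O, E, F, K, G, A]
Visit O → queue [E, F, K, G, A]
Visit E → queue [F, K, G, A]
Visit F → queue [K, G, A]
Visit K → queue [G, A]
Visit G → queue [A]
Visit A → queue []

Visit order: N, M, H, D, B, L, J, I, C, O, E, F, K, G, A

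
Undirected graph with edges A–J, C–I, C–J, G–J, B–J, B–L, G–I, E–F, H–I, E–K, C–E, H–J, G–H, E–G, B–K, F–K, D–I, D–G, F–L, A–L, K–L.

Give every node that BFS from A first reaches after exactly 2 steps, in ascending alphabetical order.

B, C, F, G, H, K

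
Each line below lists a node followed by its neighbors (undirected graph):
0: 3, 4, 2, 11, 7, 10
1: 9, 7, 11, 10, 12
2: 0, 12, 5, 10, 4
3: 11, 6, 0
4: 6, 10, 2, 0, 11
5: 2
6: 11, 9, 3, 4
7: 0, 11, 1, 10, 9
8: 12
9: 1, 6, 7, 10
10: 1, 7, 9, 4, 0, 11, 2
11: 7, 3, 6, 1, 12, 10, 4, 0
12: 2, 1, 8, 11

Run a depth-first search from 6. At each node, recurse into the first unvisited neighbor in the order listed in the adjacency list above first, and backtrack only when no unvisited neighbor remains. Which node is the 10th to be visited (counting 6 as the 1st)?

Visit 6
6 → 11
11 → 7
7 → 0
0 → 3
0 → 4
4 → 10
10 → 1
1 → 9
1 → 12
12 → 2
2 → 5
12 → 8

Visit order: 6, 11, 7, 0, 3, 4, 10, 1, 9, 12, 2, 5, 8

12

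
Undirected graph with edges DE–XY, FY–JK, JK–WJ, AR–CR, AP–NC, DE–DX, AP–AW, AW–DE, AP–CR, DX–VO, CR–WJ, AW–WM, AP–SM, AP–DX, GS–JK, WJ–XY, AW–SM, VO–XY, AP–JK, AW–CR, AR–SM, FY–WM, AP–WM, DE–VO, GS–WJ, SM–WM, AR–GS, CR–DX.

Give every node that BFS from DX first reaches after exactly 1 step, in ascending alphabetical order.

Level 0: DX
Level 1: AP, CR, DE, VO
Level 2: AR, AW, JK, NC, SM, WJ, WM, XY
Level 3: FY, GS

AP, CR, DE, VO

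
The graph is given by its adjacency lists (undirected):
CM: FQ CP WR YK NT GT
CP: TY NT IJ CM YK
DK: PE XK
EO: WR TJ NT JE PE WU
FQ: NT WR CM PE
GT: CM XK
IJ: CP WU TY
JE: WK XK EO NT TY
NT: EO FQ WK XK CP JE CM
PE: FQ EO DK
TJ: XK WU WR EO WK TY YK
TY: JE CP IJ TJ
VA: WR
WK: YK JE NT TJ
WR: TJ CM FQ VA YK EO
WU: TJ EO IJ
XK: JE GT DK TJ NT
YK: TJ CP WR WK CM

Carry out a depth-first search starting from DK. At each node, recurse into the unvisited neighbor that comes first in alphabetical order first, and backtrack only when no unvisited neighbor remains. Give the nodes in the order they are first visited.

DK -> PE -> EO -> JE -> NT -> CM -> CP -> IJ -> TY -> TJ -> WK -> YK -> WR -> FQ -> VA -> WU -> XK -> GT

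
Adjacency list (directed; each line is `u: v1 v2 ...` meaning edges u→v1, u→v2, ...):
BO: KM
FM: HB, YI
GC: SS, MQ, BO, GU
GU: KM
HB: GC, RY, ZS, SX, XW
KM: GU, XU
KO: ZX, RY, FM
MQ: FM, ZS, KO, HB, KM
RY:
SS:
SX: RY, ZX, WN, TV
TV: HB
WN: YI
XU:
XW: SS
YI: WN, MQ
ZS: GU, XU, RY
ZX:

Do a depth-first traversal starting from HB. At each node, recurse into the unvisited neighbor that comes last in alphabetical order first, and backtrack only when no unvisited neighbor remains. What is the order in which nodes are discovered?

HB, ZS, XU, RY, GU, KM, XW, SS, SX, ZX, WN, YI, MQ, KO, FM, TV, GC, BO

Visit HB
HB → ZS
ZS → XU
ZS → RY
ZS → GU
GU → KM
HB → XW
XW → SS
HB → SX
SX → ZX
SX → WN
WN → YI
YI → MQ
MQ → KO
KO → FM
SX → TV
HB → GC
GC → BO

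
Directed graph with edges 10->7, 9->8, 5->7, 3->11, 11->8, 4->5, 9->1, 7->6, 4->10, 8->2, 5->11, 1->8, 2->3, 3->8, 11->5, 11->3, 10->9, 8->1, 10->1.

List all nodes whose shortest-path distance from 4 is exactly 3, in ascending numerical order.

Level 0: 4
Level 1: 5, 10
Level 2: 1, 7, 9, 11
Level 3: 3, 6, 8
Level 4: 2

3, 6, 8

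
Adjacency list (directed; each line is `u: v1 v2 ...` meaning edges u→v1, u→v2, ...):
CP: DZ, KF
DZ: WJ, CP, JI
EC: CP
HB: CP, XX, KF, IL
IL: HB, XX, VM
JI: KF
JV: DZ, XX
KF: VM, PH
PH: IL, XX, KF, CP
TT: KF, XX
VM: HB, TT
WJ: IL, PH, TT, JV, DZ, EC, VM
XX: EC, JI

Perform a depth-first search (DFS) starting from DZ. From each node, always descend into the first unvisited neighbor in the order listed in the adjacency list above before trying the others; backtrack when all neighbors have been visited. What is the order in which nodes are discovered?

Visit DZ
DZ → WJ
WJ → IL
IL → HB
HB → CP
CP → KF
KF → VM
VM → TT
TT → XX
XX → EC
XX → JI
KF → PH
WJ → JV

DZ -> WJ -> IL -> HB -> CP -> KF -> VM -> TT -> XX -> EC -> JI -> PH -> JV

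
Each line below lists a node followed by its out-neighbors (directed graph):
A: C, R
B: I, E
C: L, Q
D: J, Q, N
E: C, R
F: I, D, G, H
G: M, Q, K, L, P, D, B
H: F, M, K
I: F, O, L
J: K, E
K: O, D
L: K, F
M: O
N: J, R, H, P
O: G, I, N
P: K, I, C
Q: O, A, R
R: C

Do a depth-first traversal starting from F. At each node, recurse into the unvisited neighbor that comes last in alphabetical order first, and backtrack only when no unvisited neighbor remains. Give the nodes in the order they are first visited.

F -> I -> O -> N -> R -> C -> Q -> A -> L -> K -> D -> J -> E -> P -> H -> M -> G -> B

Visit F
F → I
I → O
O → N
N → R
R → C
C → Q
Q → A
C → L
L → K
K → D
D → J
J → E
N → P
N → H
H → M
O → G
G → B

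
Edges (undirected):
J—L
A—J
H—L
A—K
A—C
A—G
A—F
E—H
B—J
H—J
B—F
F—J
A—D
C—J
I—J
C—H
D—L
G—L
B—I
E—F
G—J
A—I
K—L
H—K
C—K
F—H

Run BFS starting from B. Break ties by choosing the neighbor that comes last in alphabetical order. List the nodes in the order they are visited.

Visit B; enqueue J, I, F → queue [J, I, F]
Visit J; enqueue L, H, G, C, A → queue [I, F, L, H, G, C, A]
Visit I → queue [F, L, H, G, C, A]
Visit F; enqueue E → queue [L, H, G, C, A, E]
Visit L; enqueue K, D → queue [H, G, C, A, E, K, D]
Visit H → queue [G, C, A, E, K, D]
Visit G → queue [C, A, E, K, D]
Visit C → queue [A, E, K, D]
Visit A → queue [E, K, D]
Visit E → queue [K, D]
Visit K → queue [D]
Visit D → queue []

B, J, I, F, L, H, G, C, A, E, K, D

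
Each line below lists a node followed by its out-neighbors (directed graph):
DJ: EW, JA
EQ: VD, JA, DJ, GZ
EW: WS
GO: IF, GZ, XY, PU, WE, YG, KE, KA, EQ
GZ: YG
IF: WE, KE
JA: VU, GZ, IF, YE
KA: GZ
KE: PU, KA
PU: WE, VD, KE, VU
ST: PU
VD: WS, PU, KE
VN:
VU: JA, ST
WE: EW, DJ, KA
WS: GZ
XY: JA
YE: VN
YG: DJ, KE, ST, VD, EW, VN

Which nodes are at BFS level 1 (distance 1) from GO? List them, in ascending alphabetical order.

EQ, GZ, IF, KA, KE, PU, WE, XY, YG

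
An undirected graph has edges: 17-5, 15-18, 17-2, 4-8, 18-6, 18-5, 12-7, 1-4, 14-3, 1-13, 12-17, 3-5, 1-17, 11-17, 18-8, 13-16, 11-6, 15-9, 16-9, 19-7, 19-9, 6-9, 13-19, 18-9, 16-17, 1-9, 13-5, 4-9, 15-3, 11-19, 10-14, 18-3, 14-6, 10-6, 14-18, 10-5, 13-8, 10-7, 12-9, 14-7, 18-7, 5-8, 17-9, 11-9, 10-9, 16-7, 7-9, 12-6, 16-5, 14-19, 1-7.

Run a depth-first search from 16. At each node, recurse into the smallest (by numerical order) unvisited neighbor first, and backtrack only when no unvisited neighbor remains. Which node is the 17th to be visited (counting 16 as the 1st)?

11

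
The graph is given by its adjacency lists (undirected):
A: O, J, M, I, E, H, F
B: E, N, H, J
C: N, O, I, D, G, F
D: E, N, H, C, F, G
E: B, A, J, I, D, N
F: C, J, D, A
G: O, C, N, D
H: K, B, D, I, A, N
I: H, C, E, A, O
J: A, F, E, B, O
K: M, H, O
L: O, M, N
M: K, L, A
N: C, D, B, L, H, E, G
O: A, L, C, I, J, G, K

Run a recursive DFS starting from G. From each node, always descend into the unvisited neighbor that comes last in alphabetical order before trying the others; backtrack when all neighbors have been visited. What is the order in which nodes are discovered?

G, O, L, N, H, K, M, A, J, F, D, E, I, C, B

Visit G
G → O
O → L
L → N
N → H
H → K
K → M
M → A
A → J
J → F
F → D
D → E
E → I
I → C
E → B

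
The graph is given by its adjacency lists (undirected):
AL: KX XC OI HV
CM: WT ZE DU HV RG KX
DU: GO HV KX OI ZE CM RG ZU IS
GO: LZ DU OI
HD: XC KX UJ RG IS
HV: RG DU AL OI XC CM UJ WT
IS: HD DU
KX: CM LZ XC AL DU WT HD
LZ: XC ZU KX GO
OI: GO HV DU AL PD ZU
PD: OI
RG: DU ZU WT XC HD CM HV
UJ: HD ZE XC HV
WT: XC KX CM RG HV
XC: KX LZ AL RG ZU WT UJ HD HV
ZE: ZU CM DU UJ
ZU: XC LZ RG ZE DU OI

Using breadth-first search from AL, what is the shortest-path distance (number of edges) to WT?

Level 0: AL
Level 1: HV, KX, OI, XC
Level 2: CM, DU, GO, HD, LZ, PD, RG, UJ, WT, ZU
Level 3: IS, ZE
WT first appears at level 2.

2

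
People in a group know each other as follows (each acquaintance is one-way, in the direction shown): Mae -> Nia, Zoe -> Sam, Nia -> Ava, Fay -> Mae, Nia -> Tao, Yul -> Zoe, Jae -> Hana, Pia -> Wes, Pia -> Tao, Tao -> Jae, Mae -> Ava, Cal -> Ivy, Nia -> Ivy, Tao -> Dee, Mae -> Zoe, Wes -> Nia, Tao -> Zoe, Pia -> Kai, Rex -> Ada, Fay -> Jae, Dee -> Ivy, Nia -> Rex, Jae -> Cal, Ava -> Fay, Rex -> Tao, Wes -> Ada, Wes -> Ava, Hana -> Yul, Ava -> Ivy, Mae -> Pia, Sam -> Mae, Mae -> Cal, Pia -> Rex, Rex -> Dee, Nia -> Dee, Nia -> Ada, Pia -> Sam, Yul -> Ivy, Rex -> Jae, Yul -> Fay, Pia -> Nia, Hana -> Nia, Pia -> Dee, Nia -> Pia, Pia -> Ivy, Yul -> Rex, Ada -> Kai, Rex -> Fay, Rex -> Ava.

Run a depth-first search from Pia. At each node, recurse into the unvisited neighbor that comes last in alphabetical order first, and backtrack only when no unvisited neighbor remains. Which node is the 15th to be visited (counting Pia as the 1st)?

Rex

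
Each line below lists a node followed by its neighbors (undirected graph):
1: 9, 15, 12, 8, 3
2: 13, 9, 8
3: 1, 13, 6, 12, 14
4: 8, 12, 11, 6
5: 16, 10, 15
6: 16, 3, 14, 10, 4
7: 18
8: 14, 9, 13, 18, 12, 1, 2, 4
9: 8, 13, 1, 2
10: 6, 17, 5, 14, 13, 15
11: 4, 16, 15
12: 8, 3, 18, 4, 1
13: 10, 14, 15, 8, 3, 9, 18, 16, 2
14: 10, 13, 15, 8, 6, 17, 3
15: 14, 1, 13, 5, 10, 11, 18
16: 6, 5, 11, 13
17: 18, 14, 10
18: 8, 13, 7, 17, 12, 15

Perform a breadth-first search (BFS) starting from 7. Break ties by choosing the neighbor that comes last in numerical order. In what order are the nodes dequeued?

Visit 7; enqueue 18 → queue [18]
Visit 18; enqueue 17, 15, 13, 12, 8 → queue [17, 15, 13, 12, 8]
Visit 17; enqueue 14, 10 → queue [15, 13, 12, 8, 14, 10]
Visit 15; enqueue 11, 5, 1 → queue [13, 12, 8, 14, 10, 11, 5, 1]
Visit 13; enqueue 16, 9, 3, 2 → queue [12, 8, 14, 10, 11, 5, 1, 16, 9, 3, 2]
Visit 12; enqueue 4 → queue [8, 14, 10, 11, 5, 1, 16, 9, 3, 2, 4]
Visit 8 → queue [14, 10, 11, 5, 1, 16, 9, 3, 2, 4]
Visit 14; enqueue 6 → queue [10, 11, 5, 1, 16, 9, 3, 2, 4, 6]
Visit 10 → queue [11, 5, 1, 16, 9, 3, 2, 4, 6]
Visit 11 → queue [5, 1, 16, 9, 3, 2, 4, 6]
Visit 5 → queue [1, 16, 9, 3, 2, 4, 6]
Visit 1 → queue [16, 9, 3, 2, 4, 6]
Visit 16 → queue [9, 3, 2, 4, 6]
Visit 9 → queue [3, 2, 4, 6]
Visit 3 → queue [2, 4, 6]
Visit 2 → queue [4, 6]
Visit 4 → queue [6]
Visit 6 → queue []

7 → 18 → 17 → 15 → 13 → 12 → 8 → 14 → 10 → 11 → 5 → 1 → 16 → 9 → 3 → 2 → 4 → 6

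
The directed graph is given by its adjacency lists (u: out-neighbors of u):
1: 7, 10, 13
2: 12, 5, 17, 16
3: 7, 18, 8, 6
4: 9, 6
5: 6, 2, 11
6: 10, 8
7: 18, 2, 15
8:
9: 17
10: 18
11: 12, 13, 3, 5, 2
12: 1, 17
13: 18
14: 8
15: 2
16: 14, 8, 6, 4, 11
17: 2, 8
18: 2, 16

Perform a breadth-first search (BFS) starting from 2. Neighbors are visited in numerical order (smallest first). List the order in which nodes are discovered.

2 → 5 → 12 → 16 → 17 → 6 → 11 → 1 → 4 → 8 → 14 → 10 → 3 → 13 → 7 → 9 → 18 → 15

Visit 2; enqueue 5, 12, 16, 17 → queue [5, 12, 16, 17]
Visit 5; enqueue 6, 11 → queue [12, 16, 17, 6, 11]
Visit 12; enqueue 1 → queue [16, 17, 6, 11, 1]
Visit 16; enqueue 4, 8, 14 → queue [17, 6, 11, 1, 4, 8, 14]
Visit 17 → queue [6, 11, 1, 4, 8, 14]
Visit 6; enqueue 10 → queue [11, 1, 4, 8, 14, 10]
Visit 11; enqueue 3, 13 → queue [1, 4, 8, 14, 10, 3, 13]
Visit 1; enqueue 7 → queue [4, 8, 14, 10, 3, 13, 7]
Visit 4; enqueue 9 → queue [8, 14, 10, 3, 13, 7, 9]
Visit 8 → queue [14, 10, 3, 13, 7, 9]
Visit 14 → queue [10, 3, 13, 7, 9]
Visit 10; enqueue 18 → queue [3, 13, 7, 9, 18]
Visit 3 → queue [13, 7, 9, 18]
Visit 13 → queue [7, 9, 18]
Visit 7; enqueue 15 → queue [9, 18, 15]
Visit 9 → queue [18, 15]
Visit 18 → queue [15]
Visit 15 → queue []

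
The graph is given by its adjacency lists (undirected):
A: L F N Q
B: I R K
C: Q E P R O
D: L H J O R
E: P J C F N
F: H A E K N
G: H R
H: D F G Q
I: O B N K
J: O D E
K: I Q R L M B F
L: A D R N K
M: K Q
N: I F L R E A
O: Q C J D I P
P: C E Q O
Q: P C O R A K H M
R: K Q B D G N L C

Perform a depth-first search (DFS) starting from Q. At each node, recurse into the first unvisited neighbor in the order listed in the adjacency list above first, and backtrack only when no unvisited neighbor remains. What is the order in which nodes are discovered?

Visit Q
Q → P
P → C
C → E
E → J
J → O
O → D
D → L
L → A
A → F
F → H
H → G
G → R
R → K
K → I
I → B
I → N
K → M

Q P C E J O D L A F H G R K I B N M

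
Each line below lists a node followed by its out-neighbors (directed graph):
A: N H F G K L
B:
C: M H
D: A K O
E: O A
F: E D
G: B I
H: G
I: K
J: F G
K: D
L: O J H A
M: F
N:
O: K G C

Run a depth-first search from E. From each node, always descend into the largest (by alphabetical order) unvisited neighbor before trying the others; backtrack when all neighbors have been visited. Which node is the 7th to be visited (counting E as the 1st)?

Visit E
E → O
O → K
K → D
D → A
A → N
A → L
L → J
J → G
G → I
G → B
J → F
L → H
O → C
C → M

Visit order: E, O, K, D, A, N, L, J, G, I, B, F, H, C, M

L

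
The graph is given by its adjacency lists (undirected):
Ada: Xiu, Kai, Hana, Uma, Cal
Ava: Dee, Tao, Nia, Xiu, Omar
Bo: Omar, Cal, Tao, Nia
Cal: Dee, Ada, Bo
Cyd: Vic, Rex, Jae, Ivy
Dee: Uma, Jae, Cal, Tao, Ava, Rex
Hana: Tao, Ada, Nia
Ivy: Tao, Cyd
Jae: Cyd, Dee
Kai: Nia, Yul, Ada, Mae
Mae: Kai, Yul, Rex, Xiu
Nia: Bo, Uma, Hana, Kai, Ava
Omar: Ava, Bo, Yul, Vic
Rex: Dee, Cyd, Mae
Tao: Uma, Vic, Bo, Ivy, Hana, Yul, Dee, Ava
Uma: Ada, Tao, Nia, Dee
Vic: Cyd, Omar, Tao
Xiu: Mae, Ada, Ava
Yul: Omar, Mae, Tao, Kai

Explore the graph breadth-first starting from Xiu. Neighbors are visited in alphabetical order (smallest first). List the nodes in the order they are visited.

Xiu, Ada, Ava, Mae, Cal, Hana, Kai, Uma, Dee, Nia, Omar, Tao, Rex, Yul, Bo, Jae, Vic, Ivy, Cyd

Visit Xiu; enqueue Ada, Ava, Mae → queue [Ada, Ava, Mae]
Visit Ada; enqueue Cal, Hana, Kai, Uma → queue [Ava, Mae, Cal, Hana, Kai, Uma]
Visit Ava; enqueue Dee, Nia, Omar, Tao → queue [Mae, Cal, Hana, Kai, Uma, Dee, Nia, Omar, Tao]
Visit Mae; enqueue Rex, Yul → queue [Cal, Hana, Kai, Uma, Dee, Nia, Omar, Tao, Rex, Yul]
Visit Cal; enqueue Bo → queue [Hana, Kai, Uma, Dee, Nia, Omar, Tao, Rex, Yul, Bo]
Visit Hana → queue [Kai, Uma, Dee, Nia, Omar, Tao, Rex, Yul, Bo]
Visit Kai → queue [Uma, Dee, Nia, Omar, Tao, Rex, Yul, Bo]
Visit Uma → queue [Dee, Nia, Omar, Tao, Rex, Yul, Bo]
Visit Dee; enqueue Jae → queue [Nia, Omar, Tao, Rex, Yul, Bo, Jae]
Visit Nia → queue [Omar, Tao, Rex, Yul, Bo, Jae]
Visit Omar; enqueue Vic → queue [Tao, Rex, Yul, Bo, Jae, Vic]
Visit Tao; enqueue Ivy → queue [Rex, Yul, Bo, Jae, Vic, Ivy]
Visit Rex; enqueue Cyd → queue [Yul, Bo, Jae, Vic, Ivy, Cyd]
Visit Yul → queue [Bo, Jae, Vic, Ivy, Cyd]
Visit Bo → queue [Jae, Vic, Ivy, Cyd]
Visit Jae → queue [Vic, Ivy, Cyd]
Visit Vic → queue [Ivy, Cyd]
Visit Ivy → queue [Cyd]
Visit Cyd → queue []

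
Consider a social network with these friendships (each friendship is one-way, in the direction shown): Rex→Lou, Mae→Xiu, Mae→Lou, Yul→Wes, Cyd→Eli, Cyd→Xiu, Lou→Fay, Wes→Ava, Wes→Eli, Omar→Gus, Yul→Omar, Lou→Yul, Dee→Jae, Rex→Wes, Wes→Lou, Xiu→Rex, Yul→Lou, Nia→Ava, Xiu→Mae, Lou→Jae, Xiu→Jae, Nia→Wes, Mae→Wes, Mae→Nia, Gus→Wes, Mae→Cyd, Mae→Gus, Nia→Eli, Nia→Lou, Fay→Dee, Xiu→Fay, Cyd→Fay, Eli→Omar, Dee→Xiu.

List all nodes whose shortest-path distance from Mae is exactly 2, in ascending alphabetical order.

Level 0: Mae
Level 1: Cyd, Gus, Lou, Nia, Wes, Xiu
Level 2: Ava, Eli, Fay, Jae, Rex, Yul
Level 3: Dee, Omar

Ava, Eli, Fay, Jae, Rex, Yul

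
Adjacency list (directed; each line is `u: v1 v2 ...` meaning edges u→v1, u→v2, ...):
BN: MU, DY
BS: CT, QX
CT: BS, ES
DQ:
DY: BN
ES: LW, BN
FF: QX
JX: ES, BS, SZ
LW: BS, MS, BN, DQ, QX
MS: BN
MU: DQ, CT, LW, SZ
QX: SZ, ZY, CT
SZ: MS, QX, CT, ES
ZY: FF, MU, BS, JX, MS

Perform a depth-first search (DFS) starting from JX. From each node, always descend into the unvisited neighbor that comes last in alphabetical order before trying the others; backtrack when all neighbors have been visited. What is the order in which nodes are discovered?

JX → SZ → QX → ZY → MU → LW → MS → BN → DY → DQ → BS → CT → ES → FF

Visit JX
JX → SZ
SZ → QX
QX → ZY
ZY → MU
MU → LW
LW → MS
MS → BN
BN → DY
LW → DQ
LW → BS
BS → CT
CT → ES
ZY → FF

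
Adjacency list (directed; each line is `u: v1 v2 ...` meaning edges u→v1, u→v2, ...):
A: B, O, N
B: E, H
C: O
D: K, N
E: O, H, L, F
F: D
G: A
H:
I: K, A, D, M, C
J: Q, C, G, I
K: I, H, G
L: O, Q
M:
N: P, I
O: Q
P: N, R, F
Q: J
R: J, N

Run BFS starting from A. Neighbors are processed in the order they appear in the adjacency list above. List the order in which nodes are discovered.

Visit A; enqueue B, O, N → queue [B, O, N]
Visit B; enqueue E, H → queue [O, N, E, H]
Visit O; enqueue Q → queue [N, E, H, Q]
Visit N; enqueue P, I → queue [E, H, Q, P, I]
Visit E; enqueue L, F → queue [H, Q, P, I, L, F]
Visit H → queue [Q, P, I, L, F]
Visit Q; enqueue J → queue [P, I, L, F, J]
Visit P; enqueue R → queue [I, L, F, J, R]
Visit I; enqueue K, D, M, C → queue [L, F, J, R, K, D, M, C]
Visit L → queue [F, J, R, K, D, M, C]
Visit F → queue [J, R, K, D, M, C]
Visit J; enqueue G → queue [R, K, D, M, C, G]
Visit R → queue [K, D, M, C, G]
Visit K → queue [D, M, C, G]
Visit D → queue [M, C, G]
Visit M → queue [C, G]
Visit C → queue [G]
Visit G → queue []

A → B → O → N → E → H → Q → P → I → L → F → J → R → K → D → M → C → G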